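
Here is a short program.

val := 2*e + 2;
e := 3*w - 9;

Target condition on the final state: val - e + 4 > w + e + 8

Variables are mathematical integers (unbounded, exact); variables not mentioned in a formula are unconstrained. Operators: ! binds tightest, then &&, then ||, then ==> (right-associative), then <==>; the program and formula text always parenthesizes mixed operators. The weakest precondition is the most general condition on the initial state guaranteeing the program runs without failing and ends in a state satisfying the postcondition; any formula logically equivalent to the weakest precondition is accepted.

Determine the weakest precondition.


Working backward. After the program, the postcondition val - e + 4 > w + e + 8 must hold; in canonical form it is val > 2*e + w + 4.
Before e := 3*w - 9: val > 7*w - 14
Before val := 2*e + 2: 2*e > 7*w - 16
Answer: WP = 2*e > 7*w - 16


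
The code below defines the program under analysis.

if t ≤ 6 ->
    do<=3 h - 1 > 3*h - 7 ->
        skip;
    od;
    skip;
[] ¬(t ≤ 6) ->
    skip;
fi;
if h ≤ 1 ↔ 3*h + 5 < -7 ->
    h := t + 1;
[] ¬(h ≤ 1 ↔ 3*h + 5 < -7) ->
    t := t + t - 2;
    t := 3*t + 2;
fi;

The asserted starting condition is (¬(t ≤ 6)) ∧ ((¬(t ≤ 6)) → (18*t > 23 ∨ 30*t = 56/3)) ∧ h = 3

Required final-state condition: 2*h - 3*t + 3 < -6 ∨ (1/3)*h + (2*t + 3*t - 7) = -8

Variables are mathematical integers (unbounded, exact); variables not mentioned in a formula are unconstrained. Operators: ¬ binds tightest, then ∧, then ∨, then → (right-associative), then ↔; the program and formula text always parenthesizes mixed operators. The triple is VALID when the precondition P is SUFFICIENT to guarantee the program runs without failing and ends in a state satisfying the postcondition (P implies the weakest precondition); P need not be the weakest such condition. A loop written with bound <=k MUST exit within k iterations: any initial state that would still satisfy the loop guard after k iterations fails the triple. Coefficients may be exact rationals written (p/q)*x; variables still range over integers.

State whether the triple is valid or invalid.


Working backward. After the program, the postcondition 2*h - 3*t + 3 < -6 ∨ (1/3)*h + (2*t + 3*t - 7) = -8 must hold; in canonical form it is 2*h < 3*t - 9 ∨ (1/3)*h + 5*t = -1.
Then branch requires t > 11 ∨ (16/3)*t = -4/3; else branch requires 2*h < 18*t - 21 ∨ (1/3)*h + 30*t = 19.
Before the if: ((h ≤ 1 ↔ 3*h < -12) → (t > 11 ∨ (16/3)*t = -4/3)) ∧ ((¬(h ≤ 1 ↔ 3*h < -12)) → (2*h < 18*t - 21 ∨ (1/3)*h + 30*t = 19))
Then branch requires (2*h < 6 → ((2*h < 6 → ((2*h < 6 → ((¬(2*h < 6)) ∧ ((h ≤ 1 ↔ 3*h < -12) → (t > 11 ∨ (16/3)*t = -4/3)) ∧ ((¬(h ≤ 1 ↔ 3*h < -12)) → (2*h < 18*t - 21 ∨ (1/3)*h + 30*t = 19)))) ∧ ((¬(2*h < 6)) → (((h ≤ 1 ↔ 3*h < -12) → (t > 11 ∨ (16/3)*t = -4/3)) ∧ ((¬(h ≤ 1 ↔ 3*h < -12)) → (2*h < 18*t - 21 ∨ (1/3)*h + 30*t = 19)))))) ∧ ((¬(2*h < 6)) → (((h ≤ 1 ↔ 3*h < -12) → (t > 11 ∨ (16/3)*t = -4/3)) ∧ ((¬(h ≤ 1 ↔ 3*h < -12)) → (2*h < 18*t - 21 ∨ (1/3)*h + 30*t = 19)))))) ∧ ((¬(2*h < 6)) → (((h ≤ 1 ↔ 3*h < -12) → (t > 11 ∨ (16/3)*t = -4/3)) ∧ ((¬(h ≤ 1 ↔ 3*h < -12)) → (2*h < 18*t - 21 ∨ (1/3)*h + 30*t = 19)))); else branch requires ((h ≤ 1 ↔ 3*h < -12) → (t > 11 ∨ (16/3)*t = -4/3)) ∧ ((¬(h ≤ 1 ↔ 3*h < -12)) → (2*h < 18*t - 21 ∨ (1/3)*h + 30*t = 19)).
Before the if: (t ≤ 6 → ((2*h < 6 → ((2*h < 6 → ((2*h < 6 → ((¬(2*h < 6)) ∧ ((h ≤ 1 ↔ 3*h < -12) → (t > 11 ∨ (16/3)*t = -4/3)) ∧ ((¬(h ≤ 1 ↔ 3*h < -12)) → (2*h < 18*t - 21 ∨ (1/3)*h + 30*t = 19)))) ∧ ((¬(2*h < 6)) → (((h ≤ 1 ↔ 3*h < -12) → (t > 11 ∨ (16/3)*t = -4/3)) ∧ ((¬(h ≤ 1 ↔ 3*h < -12)) → (2*h < 18*t - 21 ∨ (1/3)*h + 30*t = 19)))))) ∧ ((¬(2*h < 6)) → (((h ≤ 1 ↔ 3*h < -12) → (t > 11 ∨ (16/3)*t = -4/3)) ∧ ((¬(h ≤ 1 ↔ 3*h < -12)) → (2*h < 18*t - 21 ∨ (1/3)*h + 30*t = 19)))))) ∧ ((¬(2*h < 6)) → (((h ≤ 1 ↔ 3*h < -12) → (t > 11 ∨ (16/3)*t = -4/3)) ∧ ((¬(h ≤ 1 ↔ 3*h < -12)) → (2*h < 18*t - 21 ∨ (1/3)*h + 30*t = 19)))))) ∧ ((¬(t ≤ 6)) → (((h ≤ 1 ↔ 3*h < -12) → (t > 11 ∨ (16/3)*t = -4/3)) ∧ ((¬(h ≤ 1 ↔ 3*h < -12)) → (2*h < 18*t - 21 ∨ (1/3)*h + 30*t = 19))))
The weakest precondition is (t ≤ 6 → ((2*h < 6 → ((2*h < 6 → ((2*h < 6 → ((¬(2*h < 6)) ∧ ((h ≤ 1 ↔ 3*h < -12) → (t > 11 ∨ (16/3)*t = -4/3)) ∧ ((¬(h ≤ 1 ↔ 3*h < -12)) → (2*h < 18*t - 21 ∨ (1/3)*h + 30*t = 19)))) ∧ ((¬(2*h < 6)) → (((h ≤ 1 ↔ 3*h < -12) → (t > 11 ∨ (16/3)*t = -4/3)) ∧ ((¬(h ≤ 1 ↔ 3*h < -12)) → (2*h < 18*t - 21 ∨ (1/3)*h + 30*t = 19)))))) ∧ ((¬(2*h < 6)) → (((h ≤ 1 ↔ 3*h < -12) → (t > 11 ∨ (16/3)*t = -4/3)) ∧ ((¬(h ≤ 1 ↔ 3*h < -12)) → (2*h < 18*t - 21 ∨ (1/3)*h + 30*t = 19)))))) ∧ ((¬(2*h < 6)) → (((h ≤ 1 ↔ 3*h < -12) → (t > 11 ∨ (16/3)*t = -4/3)) ∧ ((¬(h ≤ 1 ↔ 3*h < -12)) → (2*h < 18*t - 21 ∨ (1/3)*h + 30*t = 19)))))) ∧ ((¬(t ≤ 6)) → (((h ≤ 1 ↔ 3*h < -12) → (t > 11 ∨ (16/3)*t = -4/3)) ∧ ((¬(h ≤ 1 ↔ 3*h < -12)) → (2*h < 18*t - 21 ∨ (1/3)*h + 30*t = 19)))).
Check whether (¬(t ≤ 6)) ∧ ((¬(t ≤ 6)) → (18*t > 23 ∨ 30*t = 56/3)) ∧ h = 3 implies it.
Countermodel: at the initial state h = 3, t = 7, the precondition holds but the weakest precondition fails.
Answer: invalid


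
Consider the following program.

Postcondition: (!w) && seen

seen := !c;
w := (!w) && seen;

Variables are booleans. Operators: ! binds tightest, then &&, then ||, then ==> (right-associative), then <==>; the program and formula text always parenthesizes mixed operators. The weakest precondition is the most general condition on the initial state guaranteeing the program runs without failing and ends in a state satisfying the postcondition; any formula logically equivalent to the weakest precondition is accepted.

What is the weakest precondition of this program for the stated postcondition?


Working backward. After the program, (!w) && seen must hold.
Before w := (!w) && seen: (!((!w) && seen)) && seen
Before seen := !c: (!((!w) && (!c))) && (!c)
Answer: WP = (!((!w) && (!c))) && (!c)


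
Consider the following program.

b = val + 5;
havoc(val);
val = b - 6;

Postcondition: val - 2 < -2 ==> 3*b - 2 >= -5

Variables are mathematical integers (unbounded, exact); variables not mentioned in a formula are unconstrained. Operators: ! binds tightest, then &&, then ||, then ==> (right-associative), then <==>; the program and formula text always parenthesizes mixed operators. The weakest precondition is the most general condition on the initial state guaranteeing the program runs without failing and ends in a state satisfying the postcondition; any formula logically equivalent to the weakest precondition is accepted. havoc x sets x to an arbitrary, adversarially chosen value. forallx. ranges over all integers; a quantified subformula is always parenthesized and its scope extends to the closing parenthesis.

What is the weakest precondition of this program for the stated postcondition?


Working backward. After the program, the postcondition val - 2 < -2 ==> 3*b - 2 >= -5 must hold; in canonical form it is val < 0 ==> 3*b >= -3.
Before val := b - 6: b < 6 ==> 3*b >= -3
Before havoc val: b < 6 ==> 3*b >= -3
Before b := val + 5: val < 1 ==> 3*val >= -18
Answer: WP = val < 1 ==> 3*val >= -18


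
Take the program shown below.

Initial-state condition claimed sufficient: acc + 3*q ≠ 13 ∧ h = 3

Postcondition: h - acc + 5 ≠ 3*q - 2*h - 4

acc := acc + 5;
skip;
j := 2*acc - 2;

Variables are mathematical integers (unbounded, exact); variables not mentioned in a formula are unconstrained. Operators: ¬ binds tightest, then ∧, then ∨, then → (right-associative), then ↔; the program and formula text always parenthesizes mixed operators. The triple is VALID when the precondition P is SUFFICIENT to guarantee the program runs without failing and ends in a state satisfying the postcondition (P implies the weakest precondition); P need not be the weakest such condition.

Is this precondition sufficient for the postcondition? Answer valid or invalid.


Working backward. After the program, the postcondition h - acc + 5 ≠ 3*q - 2*h - 4 must hold; in canonical form it is 3*h ≠ acc + 3*q - 9.
Before j := 2*acc - 2: 3*h ≠ acc + 3*q - 9
Before skip: 3*h ≠ acc + 3*q - 9
Before acc := acc + 5: 3*h ≠ acc + 3*q - 4
The weakest precondition is 3*h ≠ acc + 3*q - 4.
Check whether acc + 3*q ≠ 13 ∧ h = 3 implies it.
Every state satisfying the precondition satisfies the weakest precondition: the implication holds.
Answer: valid


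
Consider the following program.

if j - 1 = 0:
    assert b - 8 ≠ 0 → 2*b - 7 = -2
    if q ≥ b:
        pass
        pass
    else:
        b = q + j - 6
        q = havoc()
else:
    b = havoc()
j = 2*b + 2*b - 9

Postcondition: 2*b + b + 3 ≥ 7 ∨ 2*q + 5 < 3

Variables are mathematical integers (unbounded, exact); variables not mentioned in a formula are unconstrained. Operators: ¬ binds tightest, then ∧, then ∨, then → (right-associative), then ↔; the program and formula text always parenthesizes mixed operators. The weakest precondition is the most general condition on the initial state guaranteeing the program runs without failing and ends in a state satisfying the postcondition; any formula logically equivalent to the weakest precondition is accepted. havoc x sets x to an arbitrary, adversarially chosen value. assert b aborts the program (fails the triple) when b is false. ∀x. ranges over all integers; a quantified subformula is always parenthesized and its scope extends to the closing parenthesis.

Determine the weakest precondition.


Working backward. After the program, the postcondition 2*b + b + 3 ≥ 7 ∨ 2*q + 5 < 3 must hold; in canonical form it is 3*b ≥ 4 ∨ 2*q < -2.
Before j := 2*b + 2*b - 9: 3*b ≥ 4 ∨ 2*q < -2
Then branch requires (b ≠ 8 → 2*b = 5) ∧ (q ≥ b → (3*b ≥ 4 ∨ 2*q < -2)) ∧ ((¬(q ≥ b)) → (∀q_1. (3*j + 3*q ≥ 22 ∨ 2*q_1 < -2))); else branch requires ∀b_1. (3*b_1 ≥ 4 ∨ 2*q < -2).
Before the if: (j = 1 → ((b ≠ 8 → 2*b = 5) ∧ (q ≥ b → (3*b ≥ 4 ∨ 2*q < -2)) ∧ ((¬(q ≥ b)) → (∀q_1. (3*j + 3*q ≥ 22 ∨ 2*q_1 < -2))))) ∧ ((¬(j = 1)) → (∀b_1. (3*b_1 ≥ 4 ∨ 2*q < -2)))
Answer: WP = (j = 1 → ((b ≠ 8 → 2*b = 5) ∧ (q ≥ b → (3*b ≥ 4 ∨ 2*q < -2)) ∧ ((¬(q ≥ b)) → (∀q_1. (3*j + 3*q ≥ 22 ∨ 2*q_1 < -2))))) ∧ ((¬(j = 1)) → (∀b_1. (3*b_1 ≥ 4 ∨ 2*q < -2)))


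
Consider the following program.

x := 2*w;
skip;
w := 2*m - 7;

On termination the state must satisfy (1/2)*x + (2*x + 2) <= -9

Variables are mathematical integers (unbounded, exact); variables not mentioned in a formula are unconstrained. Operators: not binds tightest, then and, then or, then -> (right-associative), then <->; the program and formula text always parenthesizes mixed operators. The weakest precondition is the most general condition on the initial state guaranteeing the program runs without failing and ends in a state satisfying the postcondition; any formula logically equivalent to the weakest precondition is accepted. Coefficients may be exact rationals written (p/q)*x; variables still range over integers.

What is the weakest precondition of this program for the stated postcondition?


Working backward. After the program, the postcondition (1/2)*x + (2*x + 2) <= -9 must hold; in canonical form it is (5/2)*x <= -11.
Before w := 2*m - 7: (5/2)*x <= -11
Before skip: (5/2)*x <= -11
Before x := 2*w: 5*w <= -11
Answer: WP = 5*w <= -11


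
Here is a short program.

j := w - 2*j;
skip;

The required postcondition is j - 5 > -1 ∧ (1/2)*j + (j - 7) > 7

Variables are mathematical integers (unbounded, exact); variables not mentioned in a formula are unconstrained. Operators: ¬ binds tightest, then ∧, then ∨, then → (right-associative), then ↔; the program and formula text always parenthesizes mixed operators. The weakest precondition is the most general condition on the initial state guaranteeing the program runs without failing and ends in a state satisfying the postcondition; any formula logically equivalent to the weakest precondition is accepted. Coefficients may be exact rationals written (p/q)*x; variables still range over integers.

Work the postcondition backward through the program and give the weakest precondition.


Working backward. After the program, the postcondition j - 5 > -1 ∧ (1/2)*j + (j - 7) > 7 must hold; in canonical form it is j > 4 ∧ (3/2)*j > 14.
Before skip: j > 4 ∧ (3/2)*j > 14
Before j := w - 2*j: w > 2*j + 4 ∧ (3/2)*w > 3*j + 14
Answer: WP = w > 2*j + 4 ∧ (3/2)*w > 3*j + 14


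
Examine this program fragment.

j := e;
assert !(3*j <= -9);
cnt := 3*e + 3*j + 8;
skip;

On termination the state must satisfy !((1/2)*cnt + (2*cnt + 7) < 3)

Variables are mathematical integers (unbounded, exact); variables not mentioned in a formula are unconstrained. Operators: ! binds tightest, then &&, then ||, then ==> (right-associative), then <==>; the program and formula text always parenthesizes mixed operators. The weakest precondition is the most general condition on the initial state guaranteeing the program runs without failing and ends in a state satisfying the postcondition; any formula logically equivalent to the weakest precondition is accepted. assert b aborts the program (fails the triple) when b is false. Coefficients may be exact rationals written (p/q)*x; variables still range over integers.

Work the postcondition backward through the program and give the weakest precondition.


Working backward. After the program, the postcondition !((1/2)*cnt + (2*cnt + 7) < 3) must hold; in canonical form it is !((5/2)*cnt < -4).
Before skip: !((5/2)*cnt < -4)
Before cnt := 3*e + 3*j + 8: !((15/2)*e + (15/2)*j < -24)
Before assert !(3*j <= -9): (!(3*j <= -9)) && (!((15/2)*e + (15/2)*j < -24))
Before j := e: (!(3*e <= -9)) && (!(15*e < -24))
Answer: WP = (!(3*e <= -9)) && (!(15*e < -24))


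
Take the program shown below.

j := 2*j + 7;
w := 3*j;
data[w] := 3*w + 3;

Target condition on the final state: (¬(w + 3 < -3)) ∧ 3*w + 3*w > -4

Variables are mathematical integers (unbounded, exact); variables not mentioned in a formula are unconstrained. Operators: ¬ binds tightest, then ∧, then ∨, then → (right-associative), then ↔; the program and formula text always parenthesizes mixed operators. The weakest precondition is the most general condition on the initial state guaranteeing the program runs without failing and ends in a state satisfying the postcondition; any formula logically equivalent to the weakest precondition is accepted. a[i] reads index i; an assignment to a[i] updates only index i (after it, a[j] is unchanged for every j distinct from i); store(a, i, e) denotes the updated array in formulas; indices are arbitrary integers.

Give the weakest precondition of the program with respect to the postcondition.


Working backward. After the program, the postcondition (¬(w + 3 < -3)) ∧ 3*w + 3*w > -4 must hold; in canonical form it is (¬(w < -6)) ∧ 6*w > -4.
Before data[w] := 3*w + 3: (¬(w < -6)) ∧ 6*w > -4
Before w := 3*j: (¬(3*j < -6)) ∧ 18*j > -4
Before j := 2*j + 7: (¬(6*j < -27)) ∧ 36*j > -130
Answer: WP = (¬(6*j < -27)) ∧ 36*j > -130


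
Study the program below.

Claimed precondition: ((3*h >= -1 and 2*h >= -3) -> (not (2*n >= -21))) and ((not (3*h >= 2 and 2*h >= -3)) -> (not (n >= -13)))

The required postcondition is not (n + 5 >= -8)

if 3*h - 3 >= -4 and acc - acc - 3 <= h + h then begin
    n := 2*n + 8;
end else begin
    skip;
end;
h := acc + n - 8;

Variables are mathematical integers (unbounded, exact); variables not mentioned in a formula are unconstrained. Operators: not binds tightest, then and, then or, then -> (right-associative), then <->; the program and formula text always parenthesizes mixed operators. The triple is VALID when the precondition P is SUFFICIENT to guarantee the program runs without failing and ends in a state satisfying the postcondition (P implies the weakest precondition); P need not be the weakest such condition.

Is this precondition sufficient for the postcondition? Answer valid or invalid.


Working backward. After the program, the postcondition not (n + 5 >= -8) must hold; in canonical form it is not (n >= -13).
Before h := acc + n - 8: not (n >= -13)
Then branch requires not (2*n >= -21); else branch requires not (n >= -13).
Before the if: ((3*h >= -1 and 2*h >= -3) -> (not (2*n >= -21))) and ((not (3*h >= -1 and 2*h >= -3)) -> (not (n >= -13)))
The weakest precondition is ((3*h >= -1 and 2*h >= -3) -> (not (2*n >= -21))) and ((not (3*h >= -1 and 2*h >= -3)) -> (not (n >= -13))).
Check whether ((3*h >= -1 and 2*h >= -3) -> (not (2*n >= -21))) and ((not (3*h >= 2 and 2*h >= -3)) -> (not (n >= -13))) implies it.
Every state satisfying the precondition satisfies the weakest precondition: the implication holds.
Answer: valid


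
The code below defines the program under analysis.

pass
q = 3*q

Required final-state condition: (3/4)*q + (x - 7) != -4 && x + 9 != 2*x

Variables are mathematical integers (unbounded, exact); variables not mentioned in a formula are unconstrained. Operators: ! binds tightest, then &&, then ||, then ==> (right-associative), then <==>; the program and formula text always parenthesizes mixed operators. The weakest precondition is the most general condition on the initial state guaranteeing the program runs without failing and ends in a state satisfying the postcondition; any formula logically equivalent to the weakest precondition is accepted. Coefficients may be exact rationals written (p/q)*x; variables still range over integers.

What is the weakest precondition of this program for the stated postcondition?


Working backward. After the program, the postcondition (3/4)*q + (x - 7) != -4 && x + 9 != 2*x must hold; in canonical form it is (3/4)*q + x != 3 && x != 9.
Before q := 3*q: (9/4)*q + x != 3 && x != 9
Before skip: (9/4)*q + x != 3 && x != 9
Answer: WP = (9/4)*q + x != 3 && x != 9


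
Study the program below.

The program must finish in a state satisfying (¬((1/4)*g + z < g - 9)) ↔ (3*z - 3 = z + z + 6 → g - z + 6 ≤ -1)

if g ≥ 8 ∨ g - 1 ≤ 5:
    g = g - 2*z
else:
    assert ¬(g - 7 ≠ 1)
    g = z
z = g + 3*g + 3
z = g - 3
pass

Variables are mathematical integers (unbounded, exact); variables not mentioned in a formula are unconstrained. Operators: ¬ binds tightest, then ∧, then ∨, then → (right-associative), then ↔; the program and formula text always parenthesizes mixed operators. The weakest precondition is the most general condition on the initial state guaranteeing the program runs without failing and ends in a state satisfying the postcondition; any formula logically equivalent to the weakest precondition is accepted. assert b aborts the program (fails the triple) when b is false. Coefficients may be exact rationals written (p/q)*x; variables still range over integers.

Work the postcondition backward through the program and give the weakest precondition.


Working backward. After the program, the postcondition (¬((1/4)*g + z < g - 9)) ↔ (3*z - 3 = z + z + 6 → g - z + 6 ≤ -1) must hold; in canonical form it is (¬(z < (3/4)*g - 9)) ↔ (z = 9 → g ≤ z - 7).
Before skip: (¬(z < (3/4)*g - 9)) ↔ (z = 9 → g ≤ z - 7)
Before z := g - 3: (¬((1/4)*g < -6)) ↔ (¬(g = 12))
Before z := g + 3*g + 3: (¬((1/4)*g < -6)) ↔ (¬(g = 12))
Then branch requires (¬((1/4)*g < (1/2)*z - 6)) ↔ (¬(g = 2*z + 12)); else branch requires (¬(g ≠ 8)) ∧ ((¬((1/4)*z < -6)) ↔ (¬(z = 12))).
Before the if: ((g ≥ 8 ∨ g ≤ 6) → ((¬((1/4)*g < (1/2)*z - 6)) ↔ (¬(g = 2*z + 12)))) ∧ ((¬(g ≥ 8 ∨ g ≤ 6)) → ((¬(g ≠ 8)) ∧ ((¬((1/4)*z < -6)) ↔ (¬(z = 12)))))
Answer: WP = ((g ≥ 8 ∨ g ≤ 6) → ((¬((1/4)*g < (1/2)*z - 6)) ↔ (¬(g = 2*z + 12)))) ∧ ((¬(g ≥ 8 ∨ g ≤ 6)) → ((¬(g ≠ 8)) ∧ ((¬((1/4)*z < -6)) ↔ (¬(z = 12)))))


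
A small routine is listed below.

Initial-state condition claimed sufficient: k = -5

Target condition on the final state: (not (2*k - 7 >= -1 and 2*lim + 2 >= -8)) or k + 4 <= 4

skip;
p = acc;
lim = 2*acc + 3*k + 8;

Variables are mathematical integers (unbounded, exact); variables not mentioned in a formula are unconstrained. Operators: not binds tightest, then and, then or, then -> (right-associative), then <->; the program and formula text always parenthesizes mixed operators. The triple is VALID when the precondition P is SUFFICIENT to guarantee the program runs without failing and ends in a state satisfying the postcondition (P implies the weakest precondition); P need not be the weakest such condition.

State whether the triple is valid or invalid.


Working backward. After the program, the postcondition (not (2*k - 7 >= -1 and 2*lim + 2 >= -8)) or k + 4 <= 4 must hold; in canonical form it is (not (2*k >= 6 and 2*lim >= -10)) or k <= 0.
Before lim := 2*acc + 3*k + 8: (not (2*k >= 6 and 4*acc + 6*k >= -26)) or k <= 0
Before p := acc: (not (2*k >= 6 and 4*acc + 6*k >= -26)) or k <= 0
Before skip: (not (2*k >= 6 and 4*acc + 6*k >= -26)) or k <= 0
The weakest precondition is (not (2*k >= 6 and 4*acc + 6*k >= -26)) or k <= 0.
Check whether k = -5 implies it.
Every state satisfying the precondition satisfies the weakest precondition: the implication holds.
Answer: valid


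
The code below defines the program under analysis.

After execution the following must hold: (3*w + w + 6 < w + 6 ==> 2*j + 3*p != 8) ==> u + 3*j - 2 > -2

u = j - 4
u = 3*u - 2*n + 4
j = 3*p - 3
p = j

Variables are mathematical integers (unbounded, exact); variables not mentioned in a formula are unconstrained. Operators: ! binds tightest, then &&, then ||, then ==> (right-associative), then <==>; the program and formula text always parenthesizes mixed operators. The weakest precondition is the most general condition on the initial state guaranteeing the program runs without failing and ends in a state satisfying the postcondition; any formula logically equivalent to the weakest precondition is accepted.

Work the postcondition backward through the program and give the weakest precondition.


Working backward. After the program, the postcondition (3*w + w + 6 < w + 6 ==> 2*j + 3*p != 8) ==> u + 3*j - 2 > -2 must hold; in canonical form it is (3*w < 0 ==> 2*j + 3*p != 8) ==> 3*j + u > 0.
Before p := j: (3*w < 0 ==> 5*j != 8) ==> 3*j + u > 0
Before j := 3*p - 3: (3*w < 0 ==> 15*p != 23) ==> 9*p + u > 9
Before u := 3*u - 2*n + 4: (3*w < 0 ==> 15*p != 23) ==> 9*p + 3*u > 2*n + 5
Before u := j - 4: (3*w < 0 ==> 15*p != 23) ==> 3*j + 9*p > 2*n + 17
Answer: WP = (3*w < 0 ==> 15*p != 23) ==> 3*j + 9*p > 2*n + 17


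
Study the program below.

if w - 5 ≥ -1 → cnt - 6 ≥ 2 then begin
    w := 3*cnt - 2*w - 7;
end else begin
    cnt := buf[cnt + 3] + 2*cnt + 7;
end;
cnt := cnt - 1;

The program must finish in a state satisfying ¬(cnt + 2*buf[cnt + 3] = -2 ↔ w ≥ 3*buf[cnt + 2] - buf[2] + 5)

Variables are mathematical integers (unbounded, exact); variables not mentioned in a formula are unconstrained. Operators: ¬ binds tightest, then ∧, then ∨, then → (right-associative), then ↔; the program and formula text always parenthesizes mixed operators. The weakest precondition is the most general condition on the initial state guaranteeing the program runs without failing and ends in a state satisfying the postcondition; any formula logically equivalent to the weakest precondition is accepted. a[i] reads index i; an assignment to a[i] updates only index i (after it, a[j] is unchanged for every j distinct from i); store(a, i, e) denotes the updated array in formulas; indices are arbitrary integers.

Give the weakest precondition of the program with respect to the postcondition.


Working backward. After the program, the postcondition ¬(cnt + 2*buf[cnt + 3] = -2 ↔ w ≥ 3*buf[cnt + 2] - buf[2] + 5) must hold; in canonical form it is ¬(2*buf[cnt + 3] + cnt = -2 ↔ buf[2] + w ≥ 3*buf[cnt + 2] + 5).
Before cnt := cnt - 1: ¬(2*buf[cnt + 2] + cnt = -1 ↔ buf[2] + w ≥ 3*buf[cnt + 1] + 5)
Then branch requires ¬(2*buf[cnt + 2] + cnt = -1 ↔ buf[2] + 3*cnt ≥ 3*buf[cnt + 1] + 2*w + 12); else branch requires ¬(2*buf[buf[cnt + 3] + 2*cnt + 9] + buf[cnt + 3] + 2*cnt = -8 ↔ buf[2] + w ≥ 3*buf[buf[cnt + 3] + 2*cnt + 8] + 5).
Before the if: ((w ≥ 4 → cnt ≥ 8) → (¬(2*buf[cnt + 2] + cnt = -1 ↔ buf[2] + 3*cnt ≥ 3*buf[cnt + 1] + 2*w + 12))) ∧ ((¬(w ≥ 4 → cnt ≥ 8)) → (¬(2*buf[buf[cnt + 3] + 2*cnt + 9] + buf[cnt + 3] + 2*cnt = -8 ↔ buf[2] + w ≥ 3*buf[buf[cnt + 3] + 2*cnt + 8] + 5)))
Answer: WP = ((w ≥ 4 → cnt ≥ 8) → (¬(2*buf[cnt + 2] + cnt = -1 ↔ buf[2] + 3*cnt ≥ 3*buf[cnt + 1] + 2*w + 12))) ∧ ((¬(w ≥ 4 → cnt ≥ 8)) → (¬(2*buf[buf[cnt + 3] + 2*cnt + 9] + buf[cnt + 3] + 2*cnt = -8 ↔ buf[2] + w ≥ 3*buf[buf[cnt + 3] + 2*cnt + 8] + 5)))


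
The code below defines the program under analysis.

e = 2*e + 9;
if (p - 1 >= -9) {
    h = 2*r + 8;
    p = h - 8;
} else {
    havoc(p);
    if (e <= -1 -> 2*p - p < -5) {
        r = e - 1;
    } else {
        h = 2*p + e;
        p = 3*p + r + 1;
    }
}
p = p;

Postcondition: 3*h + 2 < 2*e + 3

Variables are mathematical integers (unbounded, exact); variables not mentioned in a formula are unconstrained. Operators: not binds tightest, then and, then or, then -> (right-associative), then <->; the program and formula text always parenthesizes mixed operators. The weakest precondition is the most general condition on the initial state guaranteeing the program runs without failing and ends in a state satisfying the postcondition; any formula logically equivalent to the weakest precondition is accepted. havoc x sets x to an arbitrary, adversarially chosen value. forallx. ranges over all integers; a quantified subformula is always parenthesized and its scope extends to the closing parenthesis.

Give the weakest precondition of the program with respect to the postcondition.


Working backward. After the program, the postcondition 3*h + 2 < 2*e + 3 must hold; in canonical form it is 3*h < 2*e + 1.
Before p := p: 3*h < 2*e + 1
Then branch requires 6*r < 2*e - 23; else branch requires forall p_1. (((e <= -1 -> p_1 < -5) -> 3*h < 2*e + 1) and ((not (e <= -1 -> p_1 < -5)) -> e + 6*p_1 < 1)).
Before the if: (p >= -8 -> 6*r < 2*e - 23) and ((not (p >= -8)) -> (forall p_1. (((e <= -1 -> p_1 < -5) -> 3*h < 2*e + 1) and ((not (e <= -1 -> p_1 < -5)) -> e + 6*p_1 < 1))))
Before e := 2*e + 9: (p >= -8 -> 6*r < 4*e - 5) and ((not (p >= -8)) -> (forall p_1. (((2*e <= -10 -> p_1 < -5) -> 3*h < 4*e + 19) and ((not (2*e <= -10 -> p_1 < -5)) -> 2*e + 6*p_1 < -8))))
Answer: WP = (p >= -8 -> 6*r < 4*e - 5) and ((not (p >= -8)) -> (forall p_1. (((2*e <= -10 -> p_1 < -5) -> 3*h < 4*e + 19) and ((not (2*e <= -10 -> p_1 < -5)) -> 2*e + 6*p_1 < -8))))


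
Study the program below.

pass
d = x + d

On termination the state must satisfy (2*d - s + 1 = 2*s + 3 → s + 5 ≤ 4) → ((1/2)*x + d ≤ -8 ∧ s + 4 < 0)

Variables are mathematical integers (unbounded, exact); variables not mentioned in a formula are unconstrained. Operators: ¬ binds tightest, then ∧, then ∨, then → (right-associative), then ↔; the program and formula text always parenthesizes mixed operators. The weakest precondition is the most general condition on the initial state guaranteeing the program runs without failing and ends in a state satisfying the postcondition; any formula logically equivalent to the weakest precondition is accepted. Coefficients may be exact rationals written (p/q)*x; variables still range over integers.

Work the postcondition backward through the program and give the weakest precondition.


Working backward. After the program, the postcondition (2*d - s + 1 = 2*s + 3 → s + 5 ≤ 4) → ((1/2)*x + d ≤ -8 ∧ s + 4 < 0) must hold; in canonical form it is (2*d = 3*s + 2 → s ≤ -1) → (d + (1/2)*x ≤ -8 ∧ s < -4).
Before d := x + d: (2*d + 2*x = 3*s + 2 → s ≤ -1) → (d + (3/2)*x ≤ -8 ∧ s < -4)
Before skip: (2*d + 2*x = 3*s + 2 → s ≤ -1) → (d + (3/2)*x ≤ -8 ∧ s < -4)
Answer: WP = (2*d + 2*x = 3*s + 2 → s ≤ -1) → (d + (3/2)*x ≤ -8 ∧ s < -4)


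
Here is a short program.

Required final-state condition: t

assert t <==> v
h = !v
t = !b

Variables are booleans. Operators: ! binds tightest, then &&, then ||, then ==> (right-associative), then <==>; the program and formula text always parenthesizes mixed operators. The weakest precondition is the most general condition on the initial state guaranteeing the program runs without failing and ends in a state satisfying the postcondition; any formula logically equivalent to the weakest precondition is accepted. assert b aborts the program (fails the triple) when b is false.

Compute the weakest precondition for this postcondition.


Working backward. After the program, t must hold.
Before t := !b: !b
Before h := !v: !b
Before assert t <==> v: (t <==> v) && (!b)
Answer: WP = (t <==> v) && (!b)


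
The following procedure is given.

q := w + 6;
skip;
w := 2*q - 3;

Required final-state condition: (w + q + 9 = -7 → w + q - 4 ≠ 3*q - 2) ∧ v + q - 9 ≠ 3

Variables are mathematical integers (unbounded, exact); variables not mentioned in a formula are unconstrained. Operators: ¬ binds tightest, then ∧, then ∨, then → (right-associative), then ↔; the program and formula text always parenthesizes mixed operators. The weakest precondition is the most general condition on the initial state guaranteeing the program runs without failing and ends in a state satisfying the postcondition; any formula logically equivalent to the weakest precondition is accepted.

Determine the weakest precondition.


Working backward. After the program, the postcondition (w + q + 9 = -7 → w + q - 4 ≠ 3*q - 2) ∧ v + q - 9 ≠ 3 must hold; in canonical form it is (q + w = -16 → w ≠ 2*q + 2) ∧ q + v ≠ 12.
Before w := 2*q - 3: q + v ≠ 12
Before skip: q + v ≠ 12
Before q := w + 6: v + w ≠ 6
Answer: WP = v + w ≠ 6


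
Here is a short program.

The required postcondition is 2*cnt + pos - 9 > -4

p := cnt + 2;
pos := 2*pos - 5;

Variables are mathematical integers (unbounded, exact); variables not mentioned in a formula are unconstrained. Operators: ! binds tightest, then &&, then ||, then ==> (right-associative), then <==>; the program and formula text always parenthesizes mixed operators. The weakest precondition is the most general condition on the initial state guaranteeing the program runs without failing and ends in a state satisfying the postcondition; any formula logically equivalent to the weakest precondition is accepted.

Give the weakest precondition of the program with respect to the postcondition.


Working backward. After the program, the postcondition 2*cnt + pos - 9 > -4 must hold; in canonical form it is 2*cnt + pos > 5.
Before pos := 2*pos - 5: 2*cnt + 2*pos > 10
Before p := cnt + 2: 2*cnt + 2*pos > 10
Answer: WP = 2*cnt + 2*pos > 10


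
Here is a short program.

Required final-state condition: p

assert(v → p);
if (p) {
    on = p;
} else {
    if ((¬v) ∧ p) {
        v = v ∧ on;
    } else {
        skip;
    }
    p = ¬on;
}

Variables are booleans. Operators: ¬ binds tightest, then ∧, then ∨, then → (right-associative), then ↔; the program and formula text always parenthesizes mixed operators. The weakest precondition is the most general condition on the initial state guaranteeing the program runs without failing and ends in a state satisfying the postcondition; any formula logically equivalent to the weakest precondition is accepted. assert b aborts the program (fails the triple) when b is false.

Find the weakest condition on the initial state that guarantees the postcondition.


Working backward. After the program, p must hold.
Then branch requires p; else branch requires (((¬v) ∧ p) → (¬on)) ∧ ((¬((¬v) ∧ p)) → (¬on)).
Before the if: (¬p) → ((((¬v) ∧ p) → (¬on)) ∧ ((¬((¬v) ∧ p)) → (¬on)))
Before assert v → p: (v → p) ∧ ((¬p) → ((((¬v) ∧ p) → (¬on)) ∧ ((¬((¬v) ∧ p)) → (¬on))))
Answer: WP = (v → p) ∧ ((¬p) → ((((¬v) ∧ p) → (¬on)) ∧ ((¬((¬v) ∧ p)) → (¬on))))


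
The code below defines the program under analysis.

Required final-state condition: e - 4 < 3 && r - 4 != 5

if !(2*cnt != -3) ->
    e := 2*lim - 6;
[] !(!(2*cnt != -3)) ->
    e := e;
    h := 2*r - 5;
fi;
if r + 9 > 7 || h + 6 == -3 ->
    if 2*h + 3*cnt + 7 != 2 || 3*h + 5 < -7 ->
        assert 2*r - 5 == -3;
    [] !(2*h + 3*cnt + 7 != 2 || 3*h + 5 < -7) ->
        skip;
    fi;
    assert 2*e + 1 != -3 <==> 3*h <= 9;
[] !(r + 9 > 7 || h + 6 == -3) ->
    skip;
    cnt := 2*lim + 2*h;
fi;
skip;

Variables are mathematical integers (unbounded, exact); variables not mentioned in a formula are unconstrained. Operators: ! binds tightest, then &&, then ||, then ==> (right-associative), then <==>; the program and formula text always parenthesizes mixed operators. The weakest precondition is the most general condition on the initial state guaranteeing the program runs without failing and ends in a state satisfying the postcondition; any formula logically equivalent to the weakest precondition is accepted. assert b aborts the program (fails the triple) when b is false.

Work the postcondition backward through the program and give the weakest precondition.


Working backward. After the program, the postcondition e - 4 < 3 && r - 4 != 5 must hold; in canonical form it is e < 7 && r != 9.
Before skip: e < 7 && r != 9
Then branch requires ((3*cnt + 2*h != -5 || 3*h < -12) ==> (2*r == 2 && (2*e != -4 <==> 3*h <= 9) && e < 7 && r != 9)) && ((!(3*cnt + 2*h != -5 || 3*h < -12)) ==> ((2*e != -4 <==> 3*h <= 9) && e < 7 && r != 9)); else branch requires e < 7 && r != 9.
Before the if: ((r > -2 || h == -9) ==> (((3*cnt + 2*h != -5 || 3*h < -12) ==> (2*r == 2 && (2*e != -4 <==> 3*h <= 9) && e < 7 && r != 9)) && ((!(3*cnt + 2*h != -5 || 3*h < -12)) ==> ((2*e != -4 <==> 3*h <= 9) && e < 7 && r != 9)))) && ((!(r > -2 || h == -9)) ==> (e < 7 && r != 9))
Then branch requires ((r > -2 || h == -9) ==> (((3*cnt + 2*h != -5 || 3*h < -12) ==> (2*r == 2 && (4*lim != 8 <==> 3*h <= 9) && 2*lim < 13 && r != 9)) && ((!(3*cnt + 2*h != -5 || 3*h < -12)) ==> ((4*lim != 8 <==> 3*h <= 9) && 2*lim < 13 && r != 9)))) && ((!(r > -2 || h == -9)) ==> (2*lim < 13 && r != 9)); else branch requires ((r > -2 || 2*r == -4) ==> (((3*cnt + 4*r != 5 || 6*r < 3) ==> (2*r == 2 && (2*e != -4 <==> 6*r <= 24) && e < 7 && r != 9)) && ((!(3*cnt + 4*r != 5 || 6*r < 3)) ==> ((2*e != -4 <==> 6*r <= 24) && e < 7 && r != 9)))) && ((!(r > -2 || 2*r == -4)) ==> (e < 7 && r != 9)).
Before the if: ((!(2*cnt != -3)) ==> (((r > -2 || h == -9) ==> (((3*cnt + 2*h != -5 || 3*h < -12) ==> (2*r == 2 && (4*lim != 8 <==> 3*h <= 9) && 2*lim < 13 && r != 9)) && ((!(3*cnt + 2*h != -5 || 3*h < -12)) ==> ((4*lim != 8 <==> 3*h <= 9) && 2*lim < 13 && r != 9)))) && ((!(r > -2 || h == -9)) ==> (2*lim < 13 && r != 9)))) && (2*cnt != -3 ==> (((r > -2 || 2*r == -4) ==> (((3*cnt + 4*r != 5 || 6*r < 3) ==> (2*r == 2 && (2*e != -4 <==> 6*r <= 24) && e < 7 && r != 9)) && ((!(3*cnt + 4*r != 5 || 6*r < 3)) ==> ((2*e != -4 <==> 6*r <= 24) && e < 7 && r != 9)))) && ((!(r > -2 || 2*r == -4)) ==> (e < 7 && r != 9))))
Answer: WP = ((!(2*cnt != -3)) ==> (((r > -2 || h == -9) ==> (((3*cnt + 2*h != -5 || 3*h < -12) ==> (2*r == 2 && (4*lim != 8 <==> 3*h <= 9) && 2*lim < 13 && r != 9)) && ((!(3*cnt + 2*h != -5 || 3*h < -12)) ==> ((4*lim != 8 <==> 3*h <= 9) && 2*lim < 13 && r != 9)))) && ((!(r > -2 || h == -9)) ==> (2*lim < 13 && r != 9)))) && (2*cnt != -3 ==> (((r > -2 || 2*r == -4) ==> (((3*cnt + 4*r != 5 || 6*r < 3) ==> (2*r == 2 && (2*e != -4 <==> 6*r <= 24) && e < 7 && r != 9)) && ((!(3*cnt + 4*r != 5 || 6*r < 3)) ==> ((2*e != -4 <==> 6*r <= 24) && e < 7 && r != 9)))) && ((!(r > -2 || 2*r == -4)) ==> (e < 7 && r != 9))))


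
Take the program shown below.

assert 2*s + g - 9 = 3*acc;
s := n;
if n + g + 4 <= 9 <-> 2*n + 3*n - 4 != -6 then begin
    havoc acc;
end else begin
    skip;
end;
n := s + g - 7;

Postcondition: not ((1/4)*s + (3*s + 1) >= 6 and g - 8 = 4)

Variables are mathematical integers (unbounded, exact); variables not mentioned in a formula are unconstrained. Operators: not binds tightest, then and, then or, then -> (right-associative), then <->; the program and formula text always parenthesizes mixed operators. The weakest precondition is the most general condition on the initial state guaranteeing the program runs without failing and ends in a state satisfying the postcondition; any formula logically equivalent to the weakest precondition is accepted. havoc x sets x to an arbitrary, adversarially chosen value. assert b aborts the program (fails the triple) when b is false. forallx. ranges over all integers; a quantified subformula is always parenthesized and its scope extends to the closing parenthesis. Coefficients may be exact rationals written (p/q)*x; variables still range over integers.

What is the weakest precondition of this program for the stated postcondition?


Working backward. After the program, the postcondition not ((1/4)*s + (3*s + 1) >= 6 and g - 8 = 4) must hold; in canonical form it is not ((13/4)*s >= 5 and g = 12).
Before n := s + g - 7: not ((13/4)*s >= 5 and g = 12)
Then branch requires not ((13/4)*s >= 5 and g = 12); else branch requires not ((13/4)*s >= 5 and g = 12).
Before the if: ((g + n <= 5 <-> 5*n != -2) -> (not ((13/4)*s >= 5 and g = 12))) and ((not (g + n <= 5 <-> 5*n != -2)) -> (not ((13/4)*s >= 5 and g = 12)))
Before s := n: ((g + n <= 5 <-> 5*n != -2) -> (not ((13/4)*n >= 5 and g = 12))) and ((not (g + n <= 5 <-> 5*n != -2)) -> (not ((13/4)*n >= 5 and g = 12)))
Before assert 2*s + g - 9 = 3*acc: g + 2*s = 3*acc + 9 and ((g + n <= 5 <-> 5*n != -2) -> (not ((13/4)*n >= 5 and g = 12))) and ((not (g + n <= 5 <-> 5*n != -2)) -> (not ((13/4)*n >= 5 and g = 12)))
Answer: WP = g + 2*s = 3*acc + 9 and ((g + n <= 5 <-> 5*n != -2) -> (not ((13/4)*n >= 5 and g = 12))) and ((not (g + n <= 5 <-> 5*n != -2)) -> (not ((13/4)*n >= 5 and g = 12)))


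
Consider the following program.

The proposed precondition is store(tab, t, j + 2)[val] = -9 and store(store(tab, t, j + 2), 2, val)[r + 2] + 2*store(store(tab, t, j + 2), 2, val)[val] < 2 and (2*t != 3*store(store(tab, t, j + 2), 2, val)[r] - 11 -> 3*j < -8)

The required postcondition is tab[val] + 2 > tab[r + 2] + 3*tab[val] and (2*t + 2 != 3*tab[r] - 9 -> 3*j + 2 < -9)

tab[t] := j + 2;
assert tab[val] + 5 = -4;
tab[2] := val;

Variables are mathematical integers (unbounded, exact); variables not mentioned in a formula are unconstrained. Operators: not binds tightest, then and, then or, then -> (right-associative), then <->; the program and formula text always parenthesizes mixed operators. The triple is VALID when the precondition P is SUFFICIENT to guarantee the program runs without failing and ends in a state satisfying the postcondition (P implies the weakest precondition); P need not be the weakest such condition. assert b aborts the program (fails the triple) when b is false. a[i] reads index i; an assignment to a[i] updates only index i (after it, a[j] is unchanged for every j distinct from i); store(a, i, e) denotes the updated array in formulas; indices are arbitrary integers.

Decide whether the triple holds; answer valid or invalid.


Working backward. After the program, the postcondition tab[val] + 2 > tab[r + 2] + 3*tab[val] and (2*t + 2 != 3*tab[r] - 9 -> 3*j + 2 < -9) must hold; in canonical form it is tab[r + 2] + 2*tab[val] < 2 and (2*t != 3*tab[r] - 11 -> 3*j < -11).
Before tab[2] := val: store(tab, 2, val)[r + 2] + 2*store(tab, 2, val)[val] < 2 and (2*t != 3*store(tab, 2, val)[r] - 11 -> 3*j < -11)
Before assert tab[val] + 5 = -4: tab[val] = -9 and store(tab, 2, val)[r + 2] + 2*store(tab, 2, val)[val] < 2 and (2*t != 3*store(tab, 2, val)[r] - 11 -> 3*j < -11)
Before tab[t] := j + 2: store(tab, t, j + 2)[val] = -9 and store(store(tab, t, j + 2), 2, val)[r + 2] + 2*store(store(tab, t, j + 2), 2, val)[val] < 2 and (2*t != 3*store(store(tab, t, j + 2), 2, val)[r] - 11 -> 3*j < -11)
The weakest precondition is store(tab, t, j + 2)[val] = -9 and store(store(tab, t, j + 2), 2, val)[r + 2] + 2*store(store(tab, t, j + 2), 2, val)[val] < 2 and (2*t != 3*store(store(tab, t, j + 2), 2, val)[r] - 11 -> 3*j < -11).
Check whether store(tab, t, j + 2)[val] = -9 and store(store(tab, t, j + 2), 2, val)[r + 2] + 2*store(store(tab, t, j + 2), 2, val)[val] < 2 and (2*t != 3*store(store(tab, t, j + 2), 2, val)[r] - 11 -> 3*j < -8) implies it.
Countermodel: at the initial state j = -3, r = -2, t = -2, tab = {[-2] = 3, [0] = -3, [2] = -9, elsewhere 3}, val = 2, the precondition holds but the weakest precondition fails.
Answer: invalid
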